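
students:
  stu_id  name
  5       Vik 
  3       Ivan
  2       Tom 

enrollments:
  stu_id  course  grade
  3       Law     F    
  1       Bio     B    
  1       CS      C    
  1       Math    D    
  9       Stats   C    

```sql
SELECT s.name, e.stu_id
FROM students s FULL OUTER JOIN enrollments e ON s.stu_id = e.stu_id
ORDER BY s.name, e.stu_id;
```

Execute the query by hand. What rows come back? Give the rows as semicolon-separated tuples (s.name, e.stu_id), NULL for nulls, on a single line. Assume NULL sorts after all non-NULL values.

(Ivan, 3); (Tom, NULL); (Vik, NULL); (NULL, 1); (NULL, 1); (NULL, 1); (NULL, 9)

FULL OUTER JOIN keeps every row from both sides; unmatched rows get NULL for the other side's columns.
Matching on s.stu_id = e.stu_id.
- s row (stu_id=5): no match → kept, e columns NULL.
- s row (stu_id=3): matches 1 e row(s) → 1 output row(s).
- s row (stu_id=2): no match → kept, e columns NULL.
- 4 e row(s) had no s match → kept, s columns NULL.
After projecting and ordering:
s.name | e.stu_id
Ivan | 3
Tom | NULL
Vik | NULL
NULL | 1
NULL | 1
NULL | 1
NULL | 9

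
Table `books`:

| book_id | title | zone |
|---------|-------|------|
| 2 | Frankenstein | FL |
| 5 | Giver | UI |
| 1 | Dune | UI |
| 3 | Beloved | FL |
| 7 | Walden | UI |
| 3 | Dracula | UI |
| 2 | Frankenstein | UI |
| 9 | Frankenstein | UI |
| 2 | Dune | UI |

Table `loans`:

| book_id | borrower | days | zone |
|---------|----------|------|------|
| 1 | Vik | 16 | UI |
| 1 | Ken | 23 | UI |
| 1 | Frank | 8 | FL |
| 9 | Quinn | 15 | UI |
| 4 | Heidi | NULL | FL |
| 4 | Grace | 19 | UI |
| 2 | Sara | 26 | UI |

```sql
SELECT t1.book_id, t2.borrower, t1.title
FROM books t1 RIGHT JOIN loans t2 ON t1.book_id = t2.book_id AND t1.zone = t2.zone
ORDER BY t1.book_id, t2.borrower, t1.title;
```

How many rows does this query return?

RIGHT JOIN keeps every row from `loans`; unmatched rows get NULL for `books`'s columns.
Matching on t1.book_id = t2.book_id AND t1.zone = t2.zone.
Matched pairs: 5; unmatched t2 rows kept: 3.
Total: 5 matched + 3 padded = 8 rows.

8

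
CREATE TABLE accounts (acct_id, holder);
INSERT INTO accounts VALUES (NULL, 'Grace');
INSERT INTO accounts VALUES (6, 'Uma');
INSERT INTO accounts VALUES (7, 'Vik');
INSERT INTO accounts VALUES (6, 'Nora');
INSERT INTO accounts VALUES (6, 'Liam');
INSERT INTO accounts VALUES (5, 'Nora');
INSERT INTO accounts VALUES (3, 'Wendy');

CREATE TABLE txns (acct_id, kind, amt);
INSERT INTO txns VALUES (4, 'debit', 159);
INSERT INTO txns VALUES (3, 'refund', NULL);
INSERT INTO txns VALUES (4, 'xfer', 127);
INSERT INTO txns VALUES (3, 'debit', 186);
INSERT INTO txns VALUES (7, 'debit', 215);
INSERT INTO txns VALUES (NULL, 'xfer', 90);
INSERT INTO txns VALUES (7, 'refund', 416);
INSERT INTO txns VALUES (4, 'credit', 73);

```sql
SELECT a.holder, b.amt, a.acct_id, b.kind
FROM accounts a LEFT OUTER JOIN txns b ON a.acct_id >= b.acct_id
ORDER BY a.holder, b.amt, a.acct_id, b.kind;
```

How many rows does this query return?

LEFT JOIN keeps every row from `accounts`; unmatched rows get NULL for `txns`'s columns.
Matching on a.acct_id >= b.acct_id. A NULL in a compared column never satisfies the condition.
- a (acct_id=NULL) has no partner → padded with NULL.
- a (acct_id=6) pairs with 5 row(s) of b.
- a (acct_id=7) pairs with 7 row(s) of b.
- a (acct_id=6) pairs with 5 row(s) of b.
- a (acct_id=6) pairs with 5 row(s) of b.
- a (acct_id=5) pairs with 5 row(s) of b.
- a (acct_id=3) pairs with 2 row(s) of b.
Total: 29 matched + 1 padded = 30 rows.

30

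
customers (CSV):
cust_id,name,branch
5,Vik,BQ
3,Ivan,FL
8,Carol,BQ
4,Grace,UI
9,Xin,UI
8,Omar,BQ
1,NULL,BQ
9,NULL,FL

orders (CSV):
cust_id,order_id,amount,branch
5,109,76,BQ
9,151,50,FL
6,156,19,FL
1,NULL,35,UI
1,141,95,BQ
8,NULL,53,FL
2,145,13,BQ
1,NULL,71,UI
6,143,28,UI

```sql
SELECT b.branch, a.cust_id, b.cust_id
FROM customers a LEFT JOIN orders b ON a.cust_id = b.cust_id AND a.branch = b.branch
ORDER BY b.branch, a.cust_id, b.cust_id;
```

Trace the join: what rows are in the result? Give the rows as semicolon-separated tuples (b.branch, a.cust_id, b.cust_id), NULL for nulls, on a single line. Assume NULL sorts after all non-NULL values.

(BQ, 1, 1); (BQ, 5, 5); (FL, 9, 9); (NULL, 3, NULL); (NULL, 4, NULL); (NULL, 8, NULL); (NULL, 8, NULL); (NULL, 9, NULL)

LEFT JOIN keeps every row from `customers`; unmatched rows get NULL for `orders`'s columns.
Matching on a.cust_id = b.cust_id AND a.branch = b.branch.
- a row (cust_id=5, branch=BQ): matches 1 b row(s) → 1 output row(s).
- a row (cust_id=3, branch=FL): no match → kept, b columns NULL.
- a row (cust_id=8, branch=BQ): no match → kept, b columns NULL.
- a row (cust_id=4, branch=UI): no match → kept, b columns NULL.
- a row (cust_id=9, branch=UI): no match → kept, b columns NULL.
- a row (cust_id=8, branch=BQ): no match → kept, b columns NULL.
- a row (cust_id=1, branch=BQ): matches 1 b row(s) → 1 output row(s).
- a row (cust_id=9, branch=FL): matches 1 b row(s) → 1 output row(s).
After projecting and ordering:
b.branch | a.cust_id | b.cust_id
BQ | 1 | 1
BQ | 5 | 5
FL | 9 | 9
NULL | 3 | NULL
NULL | 4 | NULL
NULL | 8 | NULL
NULL | 8 | NULL
NULL | 9 | NULL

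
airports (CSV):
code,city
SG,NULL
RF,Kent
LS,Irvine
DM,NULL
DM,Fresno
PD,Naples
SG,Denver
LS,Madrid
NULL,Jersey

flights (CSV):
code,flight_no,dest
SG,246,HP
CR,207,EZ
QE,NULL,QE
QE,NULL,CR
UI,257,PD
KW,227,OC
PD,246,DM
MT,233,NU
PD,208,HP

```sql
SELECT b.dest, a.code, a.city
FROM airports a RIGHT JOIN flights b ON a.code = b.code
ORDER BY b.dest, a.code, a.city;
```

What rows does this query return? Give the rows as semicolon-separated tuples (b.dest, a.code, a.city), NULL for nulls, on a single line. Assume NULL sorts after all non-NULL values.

(CR, NULL, NULL); (DM, PD, Naples); (EZ, NULL, NULL); (HP, PD, Naples); (HP, SG, Denver); (HP, SG, NULL); (NU, NULL, NULL); (OC, NULL, NULL); (PD, NULL, NULL); (QE, NULL, NULL)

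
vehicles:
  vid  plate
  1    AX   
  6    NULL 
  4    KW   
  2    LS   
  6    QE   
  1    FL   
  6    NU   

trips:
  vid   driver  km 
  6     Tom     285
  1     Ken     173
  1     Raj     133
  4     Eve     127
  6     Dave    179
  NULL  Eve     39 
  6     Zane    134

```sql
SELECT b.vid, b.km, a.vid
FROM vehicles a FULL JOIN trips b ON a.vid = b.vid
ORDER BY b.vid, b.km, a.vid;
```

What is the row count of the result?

16

FULL OUTER JOIN keeps every row from both sides; unmatched rows get NULL for the other side's columns.
Matching on a.vid = b.vid. A NULL in a compared column never satisfies the condition.
- vid=1: 2 matching b row(s), so 2 row(s) emitted.
- vid=6: 3 matching b row(s), so 3 row(s) emitted.
- vid=4: 1 matching b row(s), so 1 row(s) emitted.
- vid=2: no b row matches, row kept with b columns NULL.
- vid=6: 3 matching b row(s), so 3 row(s) emitted.
- vid=1: 2 matching b row(s), so 2 row(s) emitted.
- vid=6: 3 matching b row(s), so 3 row(s) emitted.
- 1 row(s) from b found no a partner → padded with NULL.
Total: 14 matched + 2 padded = 16 rows.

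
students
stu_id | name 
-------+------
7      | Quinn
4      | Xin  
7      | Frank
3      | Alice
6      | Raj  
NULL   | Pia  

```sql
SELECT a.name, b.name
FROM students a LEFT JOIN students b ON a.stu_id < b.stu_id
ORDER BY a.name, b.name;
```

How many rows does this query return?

LEFT JOIN keeps every row from `students a`; unmatched rows get NULL for `students b`'s columns.
Matching on a.stu_id < b.stu_id. A NULL in a compared column never satisfies the condition.
- a row (stu_id=7): no match → kept, b columns NULL.
- a row (stu_id=4): matches 3 b row(s) → 3 output row(s).
- a row (stu_id=7): no match → kept, b columns NULL.
- a row (stu_id=3): matches 4 b row(s) → 4 output row(s).
- a row (stu_id=6): matches 2 b row(s) → 2 output row(s).
- a row (stu_id=NULL): no match → kept, b columns NULL.
Total: 9 matched + 3 padded = 12 rows.

12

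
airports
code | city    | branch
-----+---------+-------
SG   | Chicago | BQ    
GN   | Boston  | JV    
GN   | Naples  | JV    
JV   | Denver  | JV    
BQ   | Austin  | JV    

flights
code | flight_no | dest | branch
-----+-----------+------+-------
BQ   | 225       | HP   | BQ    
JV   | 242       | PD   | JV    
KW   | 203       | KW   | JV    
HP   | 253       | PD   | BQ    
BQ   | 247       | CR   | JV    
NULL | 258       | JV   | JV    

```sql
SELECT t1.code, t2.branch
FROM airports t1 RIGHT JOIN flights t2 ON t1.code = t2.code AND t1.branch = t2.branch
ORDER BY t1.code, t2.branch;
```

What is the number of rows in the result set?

6

RIGHT JOIN keeps every row from `flights`; unmatched rows get NULL for `airports`'s columns.
Matching on t1.code = t2.code AND t1.branch = t2.branch. A NULL in a compared column never satisfies the condition.
Matched pairs: 2; unmatched t2 rows kept: 4.
Total: 2 matched + 4 padded = 6 rows.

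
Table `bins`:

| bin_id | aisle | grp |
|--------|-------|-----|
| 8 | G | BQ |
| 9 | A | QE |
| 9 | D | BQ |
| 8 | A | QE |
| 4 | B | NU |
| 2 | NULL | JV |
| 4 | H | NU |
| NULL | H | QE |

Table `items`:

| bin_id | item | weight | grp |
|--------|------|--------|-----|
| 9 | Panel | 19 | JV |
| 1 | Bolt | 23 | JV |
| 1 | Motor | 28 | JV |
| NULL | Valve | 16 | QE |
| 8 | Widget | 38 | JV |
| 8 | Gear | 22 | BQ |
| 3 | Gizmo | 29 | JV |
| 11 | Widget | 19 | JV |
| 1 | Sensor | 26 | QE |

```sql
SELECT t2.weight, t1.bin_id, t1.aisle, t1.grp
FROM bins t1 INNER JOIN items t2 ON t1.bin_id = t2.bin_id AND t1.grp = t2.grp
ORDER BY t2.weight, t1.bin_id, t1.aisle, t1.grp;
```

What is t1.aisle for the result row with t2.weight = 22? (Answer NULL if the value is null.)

INNER JOIN keeps only pairs where the ON condition holds.
Matching on t1.bin_id = t2.bin_id AND t1.grp = t2.grp. A NULL in a compared column never satisfies the condition.
- t1 row (bin_id=8, grp=BQ): matches 1 t2 row(s) → 1 output row(s).
- t1 row (bin_id=9, grp=QE): no match → dropped.
- t1 row (bin_id=9, grp=BQ): no match → dropped.
- t1 row (bin_id=8, grp=QE): no match → dropped.
- t1 row (bin_id=4, grp=NU): no match → dropped.
- t1 row (bin_id=2, grp=JV): no match → dropped.
- t1 row (bin_id=4, grp=NU): no match → dropped.
- t1 row (bin_id=NULL, grp=QE): no match → dropped.

G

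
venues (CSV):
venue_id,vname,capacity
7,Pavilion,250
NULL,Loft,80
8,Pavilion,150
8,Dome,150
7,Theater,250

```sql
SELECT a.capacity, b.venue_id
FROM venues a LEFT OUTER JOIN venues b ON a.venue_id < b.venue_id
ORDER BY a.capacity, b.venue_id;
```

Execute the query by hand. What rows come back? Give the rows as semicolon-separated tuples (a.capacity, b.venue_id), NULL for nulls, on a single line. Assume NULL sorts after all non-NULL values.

(80, NULL); (150, NULL); (150, NULL); (250, 8); (250, 8); (250, 8); (250, 8)

LEFT JOIN keeps every row from `venues a`; unmatched rows get NULL for `venues b`'s columns.
Matching on a.venue_id < b.venue_id. A NULL in a compared column never satisfies the condition.
- a (venue_id=7) pairs with 2 row(s) of b.
- a (venue_id=NULL) has no partner → padded with NULL.
- a (venue_id=8) has no partner → padded with NULL.
- a (venue_id=8) has no partner → padded with NULL.
- a (venue_id=7) pairs with 2 row(s) of b.
After projecting and ordering:
a.capacity | b.venue_id
80 | NULL
150 | NULL
150 | NULL
250 | 8
250 | 8
250 | 8
250 | 8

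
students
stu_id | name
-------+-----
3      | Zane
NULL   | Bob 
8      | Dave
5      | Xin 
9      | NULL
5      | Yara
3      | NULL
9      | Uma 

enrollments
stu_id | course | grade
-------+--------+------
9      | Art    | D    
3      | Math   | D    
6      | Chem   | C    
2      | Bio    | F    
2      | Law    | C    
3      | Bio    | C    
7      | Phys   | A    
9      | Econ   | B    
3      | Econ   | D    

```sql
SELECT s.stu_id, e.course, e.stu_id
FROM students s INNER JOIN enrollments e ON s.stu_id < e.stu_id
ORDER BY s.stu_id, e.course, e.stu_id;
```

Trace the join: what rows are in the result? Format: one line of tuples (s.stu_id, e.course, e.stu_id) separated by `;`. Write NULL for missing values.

INNER JOIN keeps only pairs where the ON condition holds.
Matching on s.stu_id < e.stu_id. A NULL in a compared column never satisfies the condition.
- s (stu_id=3) pairs with 4 row(s) of e.
- s (stu_id=NULL) has no partner → excluded.
- s (stu_id=8) pairs with 2 row(s) of e.
- s (stu_id=5) pairs with 4 row(s) of e.
- s (stu_id=9) has no partner → excluded.
- s (stu_id=5) pairs with 4 row(s) of e.
- s (stu_id=3) pairs with 4 row(s) of e.
- s (stu_id=9) has no partner → excluded.

(3, Art, 9); (3, Art, 9); (3, Chem, 6); (3, Chem, 6); (3, Econ, 9); (3, Econ, 9); (3, Phys, 7); (3, Phys, 7); (5, Art, 9); (5, Art, 9); (5, Chem, 6); (5, Chem, 6); (5, Econ, 9); (5, Econ, 9); (5, Phys, 7); (5, Phys, 7); (8, Art, 9); (8, Econ, 9)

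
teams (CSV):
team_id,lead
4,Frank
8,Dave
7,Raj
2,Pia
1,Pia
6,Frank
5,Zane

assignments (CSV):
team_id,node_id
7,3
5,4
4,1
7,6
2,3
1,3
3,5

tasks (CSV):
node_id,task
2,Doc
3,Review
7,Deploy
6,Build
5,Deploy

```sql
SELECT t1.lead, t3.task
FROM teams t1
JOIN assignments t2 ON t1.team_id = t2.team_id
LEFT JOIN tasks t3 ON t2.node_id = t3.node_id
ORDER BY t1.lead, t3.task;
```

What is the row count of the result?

6

Joins associate left-to-right: teams INNER JOIN assignments on team_id gives 6 intermediate row(s).
Then LEFT JOIN `tasks t3` on node_id: each of those 6 rows is kept; rows whose t2.node_id has no match in t3 get NULL for t3's columns.
Result: 6 row(s).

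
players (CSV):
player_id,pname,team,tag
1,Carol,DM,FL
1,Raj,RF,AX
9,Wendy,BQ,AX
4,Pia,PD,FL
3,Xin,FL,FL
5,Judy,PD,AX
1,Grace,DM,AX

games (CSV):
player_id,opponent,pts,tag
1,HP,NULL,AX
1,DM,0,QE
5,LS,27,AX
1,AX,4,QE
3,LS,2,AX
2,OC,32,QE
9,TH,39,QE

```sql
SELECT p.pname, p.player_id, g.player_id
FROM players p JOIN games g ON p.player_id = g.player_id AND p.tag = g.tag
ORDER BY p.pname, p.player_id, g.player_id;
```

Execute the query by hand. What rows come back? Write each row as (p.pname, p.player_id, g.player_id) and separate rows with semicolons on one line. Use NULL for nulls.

INNER JOIN keeps only pairs where the ON condition holds.
Matching on p.player_id = g.player_id AND p.tag = g.tag.
- p[0] player_id=1, tag=FL → no match; dropped.
- p[1] player_id=1, tag=AX → 1 match(es) in g → 1 row(s).
- p[2] player_id=9, tag=AX → no match; dropped.
- p[3] player_id=4, tag=FL → no match; dropped.
- p[4] player_id=3, tag=FL → no match; dropped.
- p[5] player_id=5, tag=AX → 1 match(es) in g → 1 row(s).
- p[6] player_id=1, tag=AX → 1 match(es) in g → 1 row(s).
After projecting and ordering:
p.pname | p.player_id | g.player_id
Grace | 1 | 1
Judy | 5 | 5
Raj | 1 | 1

(Grace, 1, 1); (Judy, 5, 5); (Raj, 1, 1)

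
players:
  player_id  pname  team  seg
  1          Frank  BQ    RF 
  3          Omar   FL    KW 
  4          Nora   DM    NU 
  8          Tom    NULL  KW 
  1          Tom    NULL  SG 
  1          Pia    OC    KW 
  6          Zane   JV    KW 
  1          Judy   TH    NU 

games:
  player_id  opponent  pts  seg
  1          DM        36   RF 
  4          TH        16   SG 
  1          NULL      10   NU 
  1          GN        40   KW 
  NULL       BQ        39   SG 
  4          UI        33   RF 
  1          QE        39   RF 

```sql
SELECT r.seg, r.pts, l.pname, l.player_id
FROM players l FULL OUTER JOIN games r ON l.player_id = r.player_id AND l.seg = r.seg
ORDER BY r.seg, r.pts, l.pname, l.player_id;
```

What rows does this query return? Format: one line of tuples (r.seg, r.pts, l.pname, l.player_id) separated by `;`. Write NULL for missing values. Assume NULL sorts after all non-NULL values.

FULL OUTER JOIN keeps every row from both sides; unmatched rows get NULL for the other side's columns.
Matching on l.player_id = r.player_id AND l.seg = r.seg. A NULL in a compared column never satisfies the condition.
- l (player_id=1, seg=RF) pairs with 2 row(s) of r.
- l (player_id=3, seg=KW) has no partner → padded with NULL.
- l (player_id=4, seg=NU) has no partner → padded with NULL.
- l (player_id=8, seg=KW) has no partner → padded with NULL.
- l (player_id=1, seg=SG) has no partner → padded with NULL.
- l (player_id=1, seg=KW) pairs with 1 row(s) of r.
- l (player_id=6, seg=KW) has no partner → padded with NULL.
- l (player_id=1, seg=NU) pairs with 1 row(s) of r.
- plus 3 unmatched r row(s), each kept with NULL l columns.

(KW, 40, Pia, 1); (NU, 10, Judy, 1); (RF, 33, NULL, NULL); (RF, 36, Frank, 1); (RF, 39, Frank, 1); (SG, 16, NULL, NULL); (SG, 39, NULL, NULL); (NULL, NULL, Nora, 4); (NULL, NULL, Omar, 3); (NULL, NULL, Tom, 1); (NULL, NULL, Tom, 8); (NULL, NULL, Zane, 6)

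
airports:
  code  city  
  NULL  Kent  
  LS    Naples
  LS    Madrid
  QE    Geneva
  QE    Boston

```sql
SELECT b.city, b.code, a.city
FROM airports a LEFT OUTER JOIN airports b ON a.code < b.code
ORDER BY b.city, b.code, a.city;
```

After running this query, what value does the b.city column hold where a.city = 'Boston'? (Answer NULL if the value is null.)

LEFT JOIN keeps every row from `airports a`; unmatched rows get NULL for `airports b`'s columns.
Matching on a.code < b.code. A NULL in a compared column never satisfies the condition.
- a row (code=NULL): no match → kept, b columns NULL.
- a row (code=LS): matches 2 b row(s) → 2 output row(s).
- a row (code=LS): matches 2 b row(s) → 2 output row(s).
- a row (code=QE): no match → kept, b columns NULL.
- a row (code=QE): no match → kept, b columns NULL.

NULL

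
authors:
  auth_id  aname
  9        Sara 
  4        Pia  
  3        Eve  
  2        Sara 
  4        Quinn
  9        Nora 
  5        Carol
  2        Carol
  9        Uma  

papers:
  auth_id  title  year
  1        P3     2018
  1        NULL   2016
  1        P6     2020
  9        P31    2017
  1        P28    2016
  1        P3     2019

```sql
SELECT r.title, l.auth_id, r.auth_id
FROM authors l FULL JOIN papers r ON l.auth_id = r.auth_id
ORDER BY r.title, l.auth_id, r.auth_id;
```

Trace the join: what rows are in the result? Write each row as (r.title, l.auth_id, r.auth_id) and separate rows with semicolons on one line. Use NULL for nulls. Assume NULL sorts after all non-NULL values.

(P28, NULL, 1); (P3, NULL, 1); (P3, NULL, 1); (P31, 9, 9); (P31, 9, 9); (P31, 9, 9); (P6, NULL, 1); (NULL, 2, NULL); (NULL, 2, NULL); (NULL, 3, NULL); (NULL, 4, NULL); (NULL, 4, NULL); (NULL, 5, NULL); (NULL, NULL, 1)

FULL OUTER JOIN keeps every row from both sides; unmatched rows get NULL for the other side's columns.
Matching on l.auth_id = r.auth_id.
- l (auth_id=9) pairs with 1 row(s) of r.
- l (auth_id=4) has no partner → padded with NULL.
- l (auth_id=3) has no partner → padded with NULL.
- l (auth_id=2) has no partner → padded with NULL.
- l (auth_id=4) has no partner → padded with NULL.
- l (auth_id=9) pairs with 1 row(s) of r.
- l (auth_id=5) has no partner → padded with NULL.
- l (auth_id=2) has no partner → padded with NULL.
- l (auth_id=9) pairs with 1 row(s) of r.
- plus 5 unmatched r row(s), each kept with NULL l columns.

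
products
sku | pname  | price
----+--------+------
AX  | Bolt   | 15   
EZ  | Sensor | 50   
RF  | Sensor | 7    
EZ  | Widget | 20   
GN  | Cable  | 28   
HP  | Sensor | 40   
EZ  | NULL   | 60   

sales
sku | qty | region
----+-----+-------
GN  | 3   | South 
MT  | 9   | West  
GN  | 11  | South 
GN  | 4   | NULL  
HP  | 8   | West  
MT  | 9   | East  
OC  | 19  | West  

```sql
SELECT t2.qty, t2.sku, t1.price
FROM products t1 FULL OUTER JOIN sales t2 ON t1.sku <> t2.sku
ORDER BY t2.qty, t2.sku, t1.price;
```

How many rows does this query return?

FULL OUTER JOIN keeps every row from both sides; unmatched rows get NULL for the other side's columns.
Matching on t1.sku <> t2.sku.
- t1[0] sku=AX → 7 match(es) in t2 → 7 row(s).
- t1[1] sku=EZ → 7 match(es) in t2 → 7 row(s).
- t1[2] sku=RF → 7 match(es) in t2 → 7 row(s).
- t1[3] sku=EZ → 7 match(es) in t2 → 7 row(s).
- t1[4] sku=GN → 4 match(es) in t2 → 4 row(s).
- t1[5] sku=HP → 6 match(es) in t2 → 6 row(s).
- t1[6] sku=EZ → 7 match(es) in t2 → 7 row(s).
Total: 45 rows.

45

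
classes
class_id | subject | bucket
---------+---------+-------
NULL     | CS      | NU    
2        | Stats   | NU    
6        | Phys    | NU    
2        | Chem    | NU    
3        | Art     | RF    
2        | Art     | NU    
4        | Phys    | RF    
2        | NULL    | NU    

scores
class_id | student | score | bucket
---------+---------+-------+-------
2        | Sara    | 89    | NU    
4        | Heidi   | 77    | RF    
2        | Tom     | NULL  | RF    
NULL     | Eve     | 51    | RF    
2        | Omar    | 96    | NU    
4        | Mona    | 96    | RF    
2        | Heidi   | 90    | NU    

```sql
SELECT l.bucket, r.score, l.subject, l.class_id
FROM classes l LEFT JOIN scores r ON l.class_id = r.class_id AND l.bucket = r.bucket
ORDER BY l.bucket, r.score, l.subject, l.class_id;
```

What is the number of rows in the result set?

LEFT JOIN keeps every row from `classes`; unmatched rows get NULL for `scores`'s columns.
Matching on l.class_id = r.class_id AND l.bucket = r.bucket. A NULL in a compared column never satisfies the condition.
Matched pairs: 14; unmatched l rows kept: 3.
Total: 14 matched + 3 padded = 17 rows.

17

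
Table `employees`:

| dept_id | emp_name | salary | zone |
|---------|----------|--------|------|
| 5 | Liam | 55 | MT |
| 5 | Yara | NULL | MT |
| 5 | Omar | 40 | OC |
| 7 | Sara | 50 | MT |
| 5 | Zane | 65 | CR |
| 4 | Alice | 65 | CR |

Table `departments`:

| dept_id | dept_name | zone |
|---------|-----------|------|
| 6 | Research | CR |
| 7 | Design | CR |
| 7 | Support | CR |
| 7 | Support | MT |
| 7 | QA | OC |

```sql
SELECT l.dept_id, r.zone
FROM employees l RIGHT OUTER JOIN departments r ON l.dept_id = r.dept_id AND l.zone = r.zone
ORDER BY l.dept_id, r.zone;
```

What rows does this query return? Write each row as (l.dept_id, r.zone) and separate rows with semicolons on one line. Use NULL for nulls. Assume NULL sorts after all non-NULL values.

(7, MT); (NULL, CR); (NULL, CR); (NULL, CR); (NULL, OC)

RIGHT JOIN keeps every row from `departments`; unmatched rows get NULL for `employees`'s columns.
Matching on l.dept_id = r.dept_id AND l.zone = r.zone.
Matched pairs: 1; unmatched r rows kept: 4.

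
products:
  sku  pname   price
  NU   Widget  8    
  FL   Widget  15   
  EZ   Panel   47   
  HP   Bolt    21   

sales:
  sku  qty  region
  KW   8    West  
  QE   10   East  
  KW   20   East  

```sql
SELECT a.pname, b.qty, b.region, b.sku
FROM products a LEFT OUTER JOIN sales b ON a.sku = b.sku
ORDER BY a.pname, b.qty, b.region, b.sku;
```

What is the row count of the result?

LEFT JOIN keeps every row from `products`; unmatched rows get NULL for `sales`'s columns.
Matching on a.sku = b.sku.
- a (sku=NU) has no partner → padded with NULL.
- a (sku=FL) has no partner → padded with NULL.
- a (sku=EZ) has no partner → padded with NULL.
- a (sku=HP) has no partner → padded with NULL.
Total: 0 matched + 4 padded = 4 rows.

4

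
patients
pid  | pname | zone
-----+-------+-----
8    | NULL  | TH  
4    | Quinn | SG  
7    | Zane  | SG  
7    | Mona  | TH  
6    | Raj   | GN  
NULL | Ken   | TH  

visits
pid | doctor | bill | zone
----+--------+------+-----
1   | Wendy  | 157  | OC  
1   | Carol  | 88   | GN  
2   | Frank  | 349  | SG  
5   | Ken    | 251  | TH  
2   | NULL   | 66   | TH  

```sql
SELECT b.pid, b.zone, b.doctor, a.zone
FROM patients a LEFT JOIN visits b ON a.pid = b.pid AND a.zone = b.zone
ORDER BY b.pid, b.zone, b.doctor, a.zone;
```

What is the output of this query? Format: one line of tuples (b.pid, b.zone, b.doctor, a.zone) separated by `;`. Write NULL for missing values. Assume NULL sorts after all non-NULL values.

LEFT JOIN keeps every row from `patients`; unmatched rows get NULL for `visits`'s columns.
Matching on a.pid = b.pid AND a.zone = b.zone. A NULL in a compared column never satisfies the condition.
Matched pairs: 0; unmatched a rows kept: 6.

(NULL, NULL, NULL, GN); (NULL, NULL, NULL, SG); (NULL, NULL, NULL, SG); (NULL, NULL, NULL, TH); (NULL, NULL, NULL, TH); (NULL, NULL, NULL, TH)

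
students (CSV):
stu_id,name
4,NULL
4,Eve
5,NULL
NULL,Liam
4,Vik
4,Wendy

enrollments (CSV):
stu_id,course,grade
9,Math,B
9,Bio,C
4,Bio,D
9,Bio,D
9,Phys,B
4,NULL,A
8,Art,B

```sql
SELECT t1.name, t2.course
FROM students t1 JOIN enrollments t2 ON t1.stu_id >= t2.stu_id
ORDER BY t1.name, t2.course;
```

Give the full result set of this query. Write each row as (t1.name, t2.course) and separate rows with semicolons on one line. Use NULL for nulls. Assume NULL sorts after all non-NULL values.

INNER JOIN keeps only pairs where the ON condition holds.
Matching on t1.stu_id >= t2.stu_id. A NULL in a compared column never satisfies the condition.
Matched pairs: 10.

(Eve, Bio); (Eve, NULL); (Vik, Bio); (Vik, NULL); (Wendy, Bio); (Wendy, NULL); (NULL, Bio); (NULL, Bio); (NULL, NULL); (NULL, NULL)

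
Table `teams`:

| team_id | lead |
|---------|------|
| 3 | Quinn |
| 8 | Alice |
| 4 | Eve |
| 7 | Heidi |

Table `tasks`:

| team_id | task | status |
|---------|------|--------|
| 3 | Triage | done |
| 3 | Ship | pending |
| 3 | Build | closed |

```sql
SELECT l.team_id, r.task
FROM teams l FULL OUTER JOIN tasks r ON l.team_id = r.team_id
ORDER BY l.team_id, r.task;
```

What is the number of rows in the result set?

6

FULL OUTER JOIN keeps every row from both sides; unmatched rows get NULL for the other side's columns.
Matching on l.team_id = r.team_id.
- l row (team_id=3): matches 3 r row(s) → 3 output row(s).
- l row (team_id=8): no match → kept, r columns NULL.
- l row (team_id=4): no match → kept, r columns NULL.
- l row (team_id=7): no match → kept, r columns NULL.
Total: 3 matched + 3 padded = 6 rows.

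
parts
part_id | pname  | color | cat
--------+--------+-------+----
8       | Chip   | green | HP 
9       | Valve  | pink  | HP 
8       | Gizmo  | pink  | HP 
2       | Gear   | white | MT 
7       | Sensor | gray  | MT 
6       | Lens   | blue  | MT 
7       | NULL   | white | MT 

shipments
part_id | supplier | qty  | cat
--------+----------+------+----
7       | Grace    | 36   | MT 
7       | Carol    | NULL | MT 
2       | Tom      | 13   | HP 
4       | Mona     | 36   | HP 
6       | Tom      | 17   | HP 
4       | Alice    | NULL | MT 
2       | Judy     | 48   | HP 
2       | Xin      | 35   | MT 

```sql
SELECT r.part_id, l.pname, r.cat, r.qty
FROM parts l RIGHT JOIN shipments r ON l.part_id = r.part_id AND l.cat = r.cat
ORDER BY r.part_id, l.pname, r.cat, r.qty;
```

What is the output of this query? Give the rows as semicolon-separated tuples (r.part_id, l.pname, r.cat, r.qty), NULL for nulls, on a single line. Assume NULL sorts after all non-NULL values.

(2, Gear, MT, 35); (2, NULL, HP, 13); (2, NULL, HP, 48); (4, NULL, HP, 36); (4, NULL, MT, NULL); (6, NULL, HP, 17); (7, Sensor, MT, 36); (7, Sensor, MT, NULL); (7, NULL, MT, 36); (7, NULL, MT, NULL)

RIGHT JOIN keeps every row from `shipments`; unmatched rows get NULL for `parts`'s columns.
Matching on l.part_id = r.part_id AND l.cat = r.cat.
Matched pairs: 5; unmatched r rows kept: 5.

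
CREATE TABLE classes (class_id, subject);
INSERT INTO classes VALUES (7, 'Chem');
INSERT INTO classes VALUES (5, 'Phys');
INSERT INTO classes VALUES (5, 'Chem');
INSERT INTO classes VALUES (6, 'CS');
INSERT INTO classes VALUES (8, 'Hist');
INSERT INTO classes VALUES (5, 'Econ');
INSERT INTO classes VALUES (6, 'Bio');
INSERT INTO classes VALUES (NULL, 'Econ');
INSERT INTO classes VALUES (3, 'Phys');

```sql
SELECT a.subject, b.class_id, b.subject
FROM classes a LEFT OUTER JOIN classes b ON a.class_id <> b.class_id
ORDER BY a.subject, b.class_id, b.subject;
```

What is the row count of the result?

LEFT JOIN keeps every row from `classes a`; unmatched rows get NULL for `classes b`'s columns.
Matching on a.class_id <> b.class_id. A NULL in a compared column never satisfies the condition.
Matched pairs: 48; unmatched a rows kept: 1.
Total: 48 matched + 1 padded = 49 rows.

49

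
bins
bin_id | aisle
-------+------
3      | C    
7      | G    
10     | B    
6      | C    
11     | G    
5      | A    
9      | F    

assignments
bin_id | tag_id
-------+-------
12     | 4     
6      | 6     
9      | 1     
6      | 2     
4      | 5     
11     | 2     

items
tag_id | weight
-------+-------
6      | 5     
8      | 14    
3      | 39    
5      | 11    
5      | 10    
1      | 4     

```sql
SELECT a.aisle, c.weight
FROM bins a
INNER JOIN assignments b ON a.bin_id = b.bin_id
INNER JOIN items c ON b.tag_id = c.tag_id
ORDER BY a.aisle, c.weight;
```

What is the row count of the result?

Joins associate left-to-right: bins INNER JOIN assignments on bin_id gives 4 intermediate row(s).
Then INNER JOIN `items c` on tag_id: keep only rows whose b.tag_id appears in c.
Result: 2 row(s).

2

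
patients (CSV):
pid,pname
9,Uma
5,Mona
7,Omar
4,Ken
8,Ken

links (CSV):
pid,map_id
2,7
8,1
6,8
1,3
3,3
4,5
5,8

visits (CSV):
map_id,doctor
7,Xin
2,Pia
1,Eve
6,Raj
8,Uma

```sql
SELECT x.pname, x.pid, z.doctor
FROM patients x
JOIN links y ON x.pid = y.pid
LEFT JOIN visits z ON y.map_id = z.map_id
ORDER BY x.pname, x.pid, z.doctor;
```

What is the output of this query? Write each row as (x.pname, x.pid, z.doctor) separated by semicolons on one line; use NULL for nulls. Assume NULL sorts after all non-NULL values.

Joins associate left-to-right: patients INNER JOIN links on pid gives 3 intermediate row(s).
Then LEFT JOIN `visits z` on map_id: each of those 3 rows is kept; rows whose y.map_id has no match in z get NULL for z's columns.

(Ken, 4, NULL); (Ken, 8, Eve); (Mona, 5, Uma)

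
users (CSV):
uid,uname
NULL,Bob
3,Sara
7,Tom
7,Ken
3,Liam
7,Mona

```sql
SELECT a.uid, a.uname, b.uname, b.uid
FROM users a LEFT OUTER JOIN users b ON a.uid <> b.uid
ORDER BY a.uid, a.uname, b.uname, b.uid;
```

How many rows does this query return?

13

LEFT JOIN keeps every row from `users a`; unmatched rows get NULL for `users b`'s columns.
Matching on a.uid <> b.uid. A NULL in a compared column never satisfies the condition.
- uid=NULL: no b row matches, row kept with b columns NULL.
- uid=3: 3 matching b row(s), so 3 row(s) emitted.
- uid=7: 2 matching b row(s), so 2 row(s) emitted.
- uid=7: 2 matching b row(s), so 2 row(s) emitted.
- uid=3: 3 matching b row(s), so 3 row(s) emitted.
- uid=7: 2 matching b row(s), so 2 row(s) emitted.
Total: 12 matched + 1 padded = 13 rows.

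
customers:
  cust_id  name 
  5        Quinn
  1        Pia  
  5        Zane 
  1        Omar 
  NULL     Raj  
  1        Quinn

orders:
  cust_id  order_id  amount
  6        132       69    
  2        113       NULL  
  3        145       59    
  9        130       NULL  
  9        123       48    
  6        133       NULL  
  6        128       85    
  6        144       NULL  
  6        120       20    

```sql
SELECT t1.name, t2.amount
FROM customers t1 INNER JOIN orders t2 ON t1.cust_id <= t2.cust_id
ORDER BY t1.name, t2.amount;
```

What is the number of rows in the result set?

INNER JOIN keeps only pairs where the ON condition holds.
Matching on t1.cust_id <= t2.cust_id. A NULL in a compared column never satisfies the condition.
- t1[0] cust_id=5 → 7 match(es) in t2 → 7 row(s).
- t1[1] cust_id=1 → 9 match(es) in t2 → 9 row(s).
- t1[2] cust_id=5 → 7 match(es) in t2 → 7 row(s).
- t1[3] cust_id=1 → 9 match(es) in t2 → 9 row(s).
- t1[4] cust_id=NULL → no match; dropped.
- t1[5] cust_id=1 → 9 match(es) in t2 → 9 row(s).
Total: 41 rows.

41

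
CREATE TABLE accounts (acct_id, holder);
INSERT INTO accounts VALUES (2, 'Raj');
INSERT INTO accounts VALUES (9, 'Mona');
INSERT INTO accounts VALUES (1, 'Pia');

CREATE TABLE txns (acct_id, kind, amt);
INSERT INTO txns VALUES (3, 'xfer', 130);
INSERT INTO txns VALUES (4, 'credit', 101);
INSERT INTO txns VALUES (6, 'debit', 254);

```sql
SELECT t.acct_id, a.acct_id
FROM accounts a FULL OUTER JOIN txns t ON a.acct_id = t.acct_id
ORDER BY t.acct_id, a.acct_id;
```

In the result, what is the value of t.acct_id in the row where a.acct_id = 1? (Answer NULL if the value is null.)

NULL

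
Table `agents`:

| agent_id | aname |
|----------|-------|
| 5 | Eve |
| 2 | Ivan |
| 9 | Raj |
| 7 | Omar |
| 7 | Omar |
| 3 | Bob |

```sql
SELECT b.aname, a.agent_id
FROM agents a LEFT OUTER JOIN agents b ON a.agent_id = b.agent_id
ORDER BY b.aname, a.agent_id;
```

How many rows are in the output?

8

LEFT JOIN keeps every row from `agents a`; unmatched rows get NULL for `agents b`'s columns.
Matching on a.agent_id = b.agent_id.
- a row (agent_id=5): matches 1 b row(s) → 1 output row(s).
- a row (agent_id=2): matches 1 b row(s) → 1 output row(s).
- a row (agent_id=9): matches 1 b row(s) → 1 output row(s).
- a row (agent_id=7): matches 2 b row(s) → 2 output row(s).
- a row (agent_id=7): matches 2 b row(s) → 2 output row(s).
- a row (agent_id=3): matches 1 b row(s) → 1 output row(s).
Total: 8 rows.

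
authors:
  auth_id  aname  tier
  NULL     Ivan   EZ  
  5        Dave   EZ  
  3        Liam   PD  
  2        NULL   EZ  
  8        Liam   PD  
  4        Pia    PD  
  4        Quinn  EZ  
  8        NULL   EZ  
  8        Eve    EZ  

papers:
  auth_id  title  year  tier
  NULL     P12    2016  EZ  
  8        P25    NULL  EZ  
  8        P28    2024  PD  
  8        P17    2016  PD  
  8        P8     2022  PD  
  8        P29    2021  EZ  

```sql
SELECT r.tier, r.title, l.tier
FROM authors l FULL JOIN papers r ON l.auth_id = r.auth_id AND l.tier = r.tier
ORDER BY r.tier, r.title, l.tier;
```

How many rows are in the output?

FULL OUTER JOIN keeps every row from both sides; unmatched rows get NULL for the other side's columns.
Matching on l.auth_id = r.auth_id AND l.tier = r.tier. A NULL in a compared column never satisfies the condition.
- l row (auth_id=NULL, tier=EZ): no match → kept, r columns NULL.
- l row (auth_id=5, tier=EZ): no match → kept, r columns NULL.
- l row (auth_id=3, tier=PD): no match → kept, r columns NULL.
- l row (auth_id=2, tier=EZ): no match → kept, r columns NULL.
- l row (auth_id=8, tier=PD): matches 3 r row(s) → 3 output row(s).
- l row (auth_id=4, tier=PD): no match → kept, r columns NULL.
- l row (auth_id=4, tier=EZ): no match → kept, r columns NULL.
- l row (auth_id=8, tier=EZ): matches 2 r row(s) → 2 output row(s).
- l row (auth_id=8, tier=EZ): matches 2 r row(s) → 2 output row(s).
- 1 row(s) from r found no l partner → padded with NULL.
Total: 7 matched + 7 padded = 14 rows.

14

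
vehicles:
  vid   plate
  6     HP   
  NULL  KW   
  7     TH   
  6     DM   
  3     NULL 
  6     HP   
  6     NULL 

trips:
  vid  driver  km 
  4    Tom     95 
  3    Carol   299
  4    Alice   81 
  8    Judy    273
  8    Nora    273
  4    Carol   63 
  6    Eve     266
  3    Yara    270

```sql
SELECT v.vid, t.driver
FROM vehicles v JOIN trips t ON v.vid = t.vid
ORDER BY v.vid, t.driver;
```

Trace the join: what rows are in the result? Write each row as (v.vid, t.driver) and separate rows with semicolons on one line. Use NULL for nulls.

INNER JOIN keeps only pairs where the ON condition holds.
Matching on v.vid = t.vid. A NULL in a compared column never satisfies the condition.
- v row (vid=6): matches 1 t row(s) → 1 output row(s).
- v row (vid=NULL): no match → dropped.
- v row (vid=7): no match → dropped.
- v row (vid=6): matches 1 t row(s) → 1 output row(s).
- v row (vid=3): matches 2 t row(s) → 2 output row(s).
- v row (vid=6): matches 1 t row(s) → 1 output row(s).
- v row (vid=6): matches 1 t row(s) → 1 output row(s).
After projecting and ordering:
v.vid | t.driver
3 | Carol
3 | Yara
6 | Eve
6 | Eve
6 | Eve
6 | Eve

(3, Carol); (3, Yara); (6, Eve); (6, Eve); (6, Eve); (6, Eve)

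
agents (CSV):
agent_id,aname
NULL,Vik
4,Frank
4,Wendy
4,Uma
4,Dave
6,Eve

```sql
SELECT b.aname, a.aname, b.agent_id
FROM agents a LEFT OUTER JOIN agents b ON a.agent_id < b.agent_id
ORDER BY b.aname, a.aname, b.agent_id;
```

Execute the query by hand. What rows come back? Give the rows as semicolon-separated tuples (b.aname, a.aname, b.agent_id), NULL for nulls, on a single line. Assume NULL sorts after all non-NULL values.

LEFT JOIN keeps every row from `agents a`; unmatched rows get NULL for `agents b`'s columns.
Matching on a.agent_id < b.agent_id. A NULL in a compared column never satisfies the condition.
Matched pairs: 4; unmatched a rows kept: 2.

(Eve, Dave, 6); (Eve, Frank, 6); (Eve, Uma, 6); (Eve, Wendy, 6); (NULL, Eve, NULL); (NULL, Vik, NULL)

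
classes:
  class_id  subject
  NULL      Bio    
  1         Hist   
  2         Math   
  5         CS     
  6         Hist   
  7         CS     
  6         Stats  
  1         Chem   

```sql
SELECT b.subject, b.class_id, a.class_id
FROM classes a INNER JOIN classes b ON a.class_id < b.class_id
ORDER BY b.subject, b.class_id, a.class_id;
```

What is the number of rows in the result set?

19

INNER JOIN keeps only pairs where the ON condition holds.
Matching on a.class_id < b.class_id. A NULL in a compared column never satisfies the condition.
Matched pairs: 19.
Total: 19 rows.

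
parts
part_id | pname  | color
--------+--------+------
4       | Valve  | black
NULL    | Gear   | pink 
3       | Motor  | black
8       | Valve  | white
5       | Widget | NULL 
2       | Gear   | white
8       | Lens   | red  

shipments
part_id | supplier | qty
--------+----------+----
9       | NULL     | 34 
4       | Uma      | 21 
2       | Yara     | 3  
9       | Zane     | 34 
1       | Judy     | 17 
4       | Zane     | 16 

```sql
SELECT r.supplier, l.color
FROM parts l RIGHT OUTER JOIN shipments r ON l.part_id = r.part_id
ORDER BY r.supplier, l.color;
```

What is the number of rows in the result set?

RIGHT JOIN keeps every row from `shipments`; unmatched rows get NULL for `parts`'s columns.
Matching on l.part_id = r.part_id. A NULL in a compared column never satisfies the condition.
Matched pairs: 3; unmatched r rows kept: 3.
Total: 3 matched + 3 padded = 6 rows.

6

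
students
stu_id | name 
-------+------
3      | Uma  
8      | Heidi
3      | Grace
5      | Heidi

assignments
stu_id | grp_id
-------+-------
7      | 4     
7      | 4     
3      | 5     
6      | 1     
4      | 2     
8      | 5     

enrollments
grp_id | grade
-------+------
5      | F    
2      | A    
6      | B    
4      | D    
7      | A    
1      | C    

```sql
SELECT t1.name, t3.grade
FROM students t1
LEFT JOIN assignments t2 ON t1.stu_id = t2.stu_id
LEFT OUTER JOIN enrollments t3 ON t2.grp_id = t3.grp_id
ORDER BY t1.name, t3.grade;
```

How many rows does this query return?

4

Joins associate left-to-right: students LEFT JOIN assignments on stu_id gives 4 intermediate row(s).
Then LEFT JOIN `enrollments t3` on grp_id: each of those 4 rows is kept; rows whose t2.grp_id has no match in t3 get NULL for t3's columns.
Result: 4 row(s).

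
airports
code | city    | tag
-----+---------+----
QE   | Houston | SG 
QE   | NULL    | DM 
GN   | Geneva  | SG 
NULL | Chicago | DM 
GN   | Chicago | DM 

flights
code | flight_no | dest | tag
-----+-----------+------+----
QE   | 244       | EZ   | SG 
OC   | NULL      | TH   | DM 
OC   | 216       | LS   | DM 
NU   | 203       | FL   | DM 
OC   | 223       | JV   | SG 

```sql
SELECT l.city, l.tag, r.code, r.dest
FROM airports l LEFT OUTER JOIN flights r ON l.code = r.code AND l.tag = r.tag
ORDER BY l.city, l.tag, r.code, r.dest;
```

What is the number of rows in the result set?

LEFT JOIN keeps every row from `airports`; unmatched rows get NULL for `flights`'s columns.
Matching on l.code = r.code AND l.tag = r.tag. A NULL in a compared column never satisfies the condition.
Matched pairs: 1; unmatched l rows kept: 4.
Total: 1 matched + 4 padded = 5 rows.

5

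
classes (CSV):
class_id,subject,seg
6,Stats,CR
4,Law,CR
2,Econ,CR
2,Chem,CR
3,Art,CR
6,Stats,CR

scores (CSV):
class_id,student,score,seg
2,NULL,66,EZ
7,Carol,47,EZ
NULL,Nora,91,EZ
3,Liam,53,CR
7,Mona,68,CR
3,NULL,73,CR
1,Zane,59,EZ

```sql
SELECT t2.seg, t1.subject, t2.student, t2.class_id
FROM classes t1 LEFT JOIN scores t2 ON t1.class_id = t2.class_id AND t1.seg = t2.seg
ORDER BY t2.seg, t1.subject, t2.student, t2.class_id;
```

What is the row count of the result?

LEFT JOIN keeps every row from `classes`; unmatched rows get NULL for `scores`'s columns.
Matching on t1.class_id = t2.class_id AND t1.seg = t2.seg. A NULL in a compared column never satisfies the condition.
Matched pairs: 2; unmatched t1 rows kept: 5.
Total: 2 matched + 5 padded = 7 rows.

7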